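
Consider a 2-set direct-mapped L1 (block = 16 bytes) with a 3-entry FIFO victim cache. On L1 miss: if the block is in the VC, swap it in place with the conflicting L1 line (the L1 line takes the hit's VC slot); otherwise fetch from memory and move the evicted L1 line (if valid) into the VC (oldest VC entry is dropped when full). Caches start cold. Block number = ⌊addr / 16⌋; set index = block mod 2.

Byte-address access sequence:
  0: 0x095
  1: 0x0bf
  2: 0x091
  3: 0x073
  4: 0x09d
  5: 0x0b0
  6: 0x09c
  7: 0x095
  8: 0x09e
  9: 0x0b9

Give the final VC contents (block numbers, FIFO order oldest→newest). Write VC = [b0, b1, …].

0: 0x95 (blk 9, set 1) → MISS  vc=[]
1: 0xbf (blk 11, set 1) → MISS  vc=[9]
2: 0x91 (blk 9, set 1) → VC-HIT  vc=[11]
3: 0x73 (blk 7, set 1) → MISS  vc=[11, 9]
4: 0x9d (blk 9, set 1) → VC-HIT  vc=[11, 7]
5: 0xb0 (blk 11, set 1) → VC-HIT  vc=[9, 7]
6: 0x9c (blk 9, set 1) → VC-HIT  vc=[11, 7]
7: 0x95 (blk 9, set 1) → L1-HIT  vc=[11, 7]
8: 0x9e (blk 9, set 1) → L1-HIT  vc=[11, 7]
9: 0xb9 (blk 11, set 1) → VC-HIT  vc=[9, 7]

VC = [9, 7]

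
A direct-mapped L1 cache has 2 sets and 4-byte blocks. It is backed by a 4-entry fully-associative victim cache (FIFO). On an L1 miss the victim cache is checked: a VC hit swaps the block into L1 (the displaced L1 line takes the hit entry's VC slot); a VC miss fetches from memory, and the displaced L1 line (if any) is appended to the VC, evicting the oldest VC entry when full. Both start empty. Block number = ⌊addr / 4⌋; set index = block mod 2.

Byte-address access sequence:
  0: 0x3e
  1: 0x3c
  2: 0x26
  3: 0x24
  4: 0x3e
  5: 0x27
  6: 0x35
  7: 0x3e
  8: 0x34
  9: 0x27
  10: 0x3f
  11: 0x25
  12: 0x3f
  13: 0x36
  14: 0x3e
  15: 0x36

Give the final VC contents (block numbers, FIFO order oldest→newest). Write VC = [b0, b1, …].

  [0] addr=0x3e blk=15 s=1: MISS | VC []
  [1] addr=0x3c blk=15 s=1: L1-HIT | VC []
  [2] addr=0x26 blk=9 s=1: MISS | VC [15]
  [3] addr=0x24 blk=9 s=1: L1-HIT | VC [15]
  [4] addr=0x3e blk=15 s=1: VC-HIT | VC [9]
  [5] addr=0x27 blk=9 s=1: VC-HIT | VC [15]
  [6] addr=0x35 blk=13 s=1: MISS | VC [15, 9]
  [7] addr=0x3e blk=15 s=1: VC-HIT | VC [13, 9]
  [8] addr=0x34 blk=13 s=1: VC-HIT | VC [15, 9]
  [9] addr=0x27 blk=9 s=1: VC-HIT | VC [15, 13]
  [10] addr=0x3f blk=15 s=1: VC-HIT | VC [9, 13]
  [11] addr=0x25 blk=9 s=1: VC-HIT | VC [15, 13]
  [12] addr=0x3f blk=15 s=1: VC-HIT | VC [9, 13]
  [13] addr=0x36 blk=13 s=1: VC-HIT | VC [9, 15]
  [14] addr=0x3e blk=15 s=1: VC-HIT | VC [9, 13]
  [15] addr=0x36 blk=13 s=1: VC-HIT | VC [9, 15]

VC = [9, 15]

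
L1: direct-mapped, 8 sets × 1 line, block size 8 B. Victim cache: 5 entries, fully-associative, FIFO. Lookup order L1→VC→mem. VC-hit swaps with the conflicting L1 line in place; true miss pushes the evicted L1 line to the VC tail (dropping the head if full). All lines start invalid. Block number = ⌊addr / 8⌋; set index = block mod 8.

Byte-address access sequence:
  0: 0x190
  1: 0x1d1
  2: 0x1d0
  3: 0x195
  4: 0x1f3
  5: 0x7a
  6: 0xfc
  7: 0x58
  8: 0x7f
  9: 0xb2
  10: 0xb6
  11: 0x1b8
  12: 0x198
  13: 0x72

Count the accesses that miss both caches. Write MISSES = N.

0: 0x190 (blk 50, set 2) → MISS  vc=[]
1: 0x1d1 (blk 58, set 2) → MISS  vc=[50]
2: 0x1d0 (blk 58, set 2) → L1-HIT  vc=[50]
3: 0x195 (blk 50, set 2) → VC-HIT  vc=[58]
4: 0x1f3 (blk 62, set 6) → MISS  vc=[58]
5: 0x7a (blk 15, set 7) → MISS  vc=[58]
6: 0xfc (blk 31, set 7) → MISS  vc=[58, 15]
7: 0x58 (blk 11, set 3) → MISS  vc=[58, 15]
8: 0x7f (blk 15, set 7) → VC-HIT  vc=[58, 31]
9: 0xb2 (blk 22, set 6) → MISS  vc=[58, 31, 62]
10: 0xb6 (blk 22, set 6) → L1-HIT  vc=[58, 31, 62]
11: 0x1b8 (blk 55, set 7) → MISS  vc=[58, 31, 62, 15]
12: 0x198 (blk 51, set 3) → MISS  vc=[58, 31, 62, 15, 11]
13: 0x72 (blk 14, set 6) → MISS  vc=[31, 62, 15, 11, 22]

MISSES = 10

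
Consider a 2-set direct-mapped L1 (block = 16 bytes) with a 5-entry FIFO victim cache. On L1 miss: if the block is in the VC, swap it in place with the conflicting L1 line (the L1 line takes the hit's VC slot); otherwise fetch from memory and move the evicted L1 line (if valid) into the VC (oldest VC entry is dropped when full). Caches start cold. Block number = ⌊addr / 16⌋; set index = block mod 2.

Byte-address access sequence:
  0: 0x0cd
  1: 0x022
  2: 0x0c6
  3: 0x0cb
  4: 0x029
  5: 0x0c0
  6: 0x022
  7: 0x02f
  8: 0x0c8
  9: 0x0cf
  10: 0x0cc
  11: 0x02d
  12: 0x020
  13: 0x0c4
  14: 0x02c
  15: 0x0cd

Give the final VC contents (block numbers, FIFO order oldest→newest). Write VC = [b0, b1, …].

0: 0xcd (blk 12, set 0) → MISS  vc=[]
1: 0x22 (blk 2, set 0) → MISS  vc=[12]
2: 0xc6 (blk 12, set 0) → VC-HIT  vc=[2]
3: 0xcb (blk 12, set 0) → L1-HIT  vc=[2]
4: 0x29 (blk 2, set 0) → VC-HIT  vc=[12]
5: 0xc0 (blk 12, set 0) → VC-HIT  vc=[2]
6: 0x22 (blk 2, set 0) → VC-HIT  vc=[12]
7: 0x2f (blk 2, set 0) → L1-HIT  vc=[12]
8: 0xc8 (blk 12, set 0) → VC-HIT  vc=[2]
9: 0xcf (blk 12, set 0) → L1-HIT  vc=[2]
10: 0xcc (blk 12, set 0) → L1-HIT  vc=[2]
11: 0x2d (blk 2, set 0) → VC-HIT  vc=[12]
12: 0x20 (blk 2, set 0) → L1-HIT  vc=[12]
13: 0xc4 (blk 12, set 0) → VC-HIT  vc=[2]
14: 0x2c (blk 2, set 0) → VC-HIT  vc=[12]
15: 0xcd (blk 12, set 0) → VC-HIT  vc=[2]

VC = [2]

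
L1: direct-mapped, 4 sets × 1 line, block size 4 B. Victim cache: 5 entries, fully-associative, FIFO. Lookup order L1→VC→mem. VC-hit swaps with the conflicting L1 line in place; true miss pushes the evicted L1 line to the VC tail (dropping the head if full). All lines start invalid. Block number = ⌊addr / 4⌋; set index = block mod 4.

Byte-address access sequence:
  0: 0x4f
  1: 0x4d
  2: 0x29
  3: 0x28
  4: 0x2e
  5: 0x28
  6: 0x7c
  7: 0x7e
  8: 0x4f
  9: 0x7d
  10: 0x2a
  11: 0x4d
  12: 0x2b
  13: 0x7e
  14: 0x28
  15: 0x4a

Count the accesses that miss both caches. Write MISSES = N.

MISSES = 5

  [0] addr=0x4f blk=19 s=3: MISS | VC []
  [1] addr=0x4d blk=19 s=3: L1-HIT | VC []
  [2] addr=0x29 blk=10 s=2: MISS | VC []
  [3] addr=0x28 blk=10 s=2: L1-HIT | VC []
  [4] addr=0x2e blk=11 s=3: MISS | VC [19]
  [5] addr=0x28 blk=10 s=2: L1-HIT | VC [19]
  [6] addr=0x7c blk=31 s=3: MISS | VC [19, 11]
  [7] addr=0x7e blk=31 s=3: L1-HIT | VC [19, 11]
  [8] addr=0x4f blk=19 s=3: VC-HIT | VC [31, 11]
  [9] addr=0x7d blk=31 s=3: VC-HIT | VC [19, 11]
  [10] addr=0x2a blk=10 s=2: L1-HIT | VC [19, 11]
  [11] addr=0x4d blk=19 s=3: VC-HIT | VC [31, 11]
  [12] addr=0x2b blk=10 s=2: L1-HIT | VC [31, 11]
  [13] addr=0x7e blk=31 s=3: VC-HIT | VC [19, 11]
  [14] addr=0x28 blk=10 s=2: L1-HIT | VC [19, 11]
  [15] addr=0x4a blk=18 s=2: MISS | VC [19, 11, 10]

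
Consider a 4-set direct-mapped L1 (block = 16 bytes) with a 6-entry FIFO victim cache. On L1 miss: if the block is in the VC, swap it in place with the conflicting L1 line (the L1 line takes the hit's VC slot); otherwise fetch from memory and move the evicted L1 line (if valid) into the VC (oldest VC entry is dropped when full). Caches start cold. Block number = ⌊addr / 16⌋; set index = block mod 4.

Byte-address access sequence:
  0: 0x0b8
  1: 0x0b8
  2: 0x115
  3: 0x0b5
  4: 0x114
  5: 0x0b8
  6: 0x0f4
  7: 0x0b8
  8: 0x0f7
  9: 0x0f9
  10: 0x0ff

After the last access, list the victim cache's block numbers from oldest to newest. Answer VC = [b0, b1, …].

  [0] addr=0xb8 blk=11 s=3: MISS | VC []
  [1] addr=0xb8 blk=11 s=3: L1-HIT | VC []
  [2] addr=0x115 blk=17 s=1: MISS | VC []
  [3] addr=0xb5 blk=11 s=3: L1-HIT | VC []
  [4] addr=0x114 blk=17 s=1: L1-HIT | VC []
  [5] addr=0xb8 blk=11 s=3: L1-HIT | VC []
  [6] addr=0xf4 blk=15 s=3: MISS | VC [11]
  [7] addr=0xb8 blk=11 s=3: VC-HIT | VC [15]
  [8] addr=0xf7 blk=15 s=3: VC-HIT | VC [11]
  [9] addr=0xf9 blk=15 s=3: L1-HIT | VC [11]
  [10] addr=0xff blk=15 s=3: L1-HIT | VC [11]

VC = [11]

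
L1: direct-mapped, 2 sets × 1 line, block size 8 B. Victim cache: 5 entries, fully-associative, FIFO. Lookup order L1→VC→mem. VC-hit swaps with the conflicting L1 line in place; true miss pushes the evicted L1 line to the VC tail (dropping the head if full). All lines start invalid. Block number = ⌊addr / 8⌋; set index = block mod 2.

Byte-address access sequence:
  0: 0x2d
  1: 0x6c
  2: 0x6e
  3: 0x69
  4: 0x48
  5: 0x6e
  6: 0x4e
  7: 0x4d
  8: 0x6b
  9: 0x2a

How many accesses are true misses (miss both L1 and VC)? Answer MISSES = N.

#0 0x2d→b5/s1 MISS; vc=[]
#1 0x6c→b13/s1 MISS; vc=[5]
#2 0x6e→b13/s1 L1-HIT; vc=[5]
#3 0x69→b13/s1 L1-HIT; vc=[5]
#4 0x48→b9/s1 MISS; vc=[5,13]
#5 0x6e→b13/s1 VC-HIT; vc=[5,9]
#6 0x4e→b9/s1 VC-HIT; vc=[5,13]
#7 0x4d→b9/s1 L1-HIT; vc=[5,13]
#8 0x6b→b13/s1 VC-HIT; vc=[5,9]
#9 0x2a→b5/s1 VC-HIT; vc=[13,9]

MISSES = 3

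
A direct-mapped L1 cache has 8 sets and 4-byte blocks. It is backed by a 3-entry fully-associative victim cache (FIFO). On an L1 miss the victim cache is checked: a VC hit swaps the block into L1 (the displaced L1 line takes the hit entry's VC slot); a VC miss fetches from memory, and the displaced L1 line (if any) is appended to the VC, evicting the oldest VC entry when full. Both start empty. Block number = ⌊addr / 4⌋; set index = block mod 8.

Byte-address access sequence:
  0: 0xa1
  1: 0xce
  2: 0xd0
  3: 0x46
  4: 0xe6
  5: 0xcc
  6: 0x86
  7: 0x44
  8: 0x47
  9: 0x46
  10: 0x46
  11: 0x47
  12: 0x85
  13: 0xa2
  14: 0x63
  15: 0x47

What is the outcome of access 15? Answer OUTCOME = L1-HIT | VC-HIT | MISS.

#0 0xa1→b40/s0 MISS; vc=[]
#1 0xce→b51/s3 MISS; vc=[]
#2 0xd0→b52/s4 MISS; vc=[]
#3 0x46→b17/s1 MISS; vc=[]
#4 0xe6→b57/s1 MISS; vc=[17]
#5 0xcc→b51/s3 L1-HIT; vc=[17]
#6 0x86→b33/s1 MISS; vc=[17,57]
#7 0x44→b17/s1 VC-HIT; vc=[33,57]
#8 0x47→b17/s1 L1-HIT; vc=[33,57]
#9 0x46→b17/s1 L1-HIT; vc=[33,57]
#10 0x46→b17/s1 L1-HIT; vc=[33,57]
#11 0x47→b17/s1 L1-HIT; vc=[33,57]
#12 0x85→b33/s1 VC-HIT; vc=[17,57]
#13 0xa2→b40/s0 L1-HIT; vc=[17,57]
#14 0x63→b24/s0 MISS; vc=[17,57,40]
#15 0x47→b17/s1 VC-HIT; vc=[33,57,40]

OUTCOME = VC-HIT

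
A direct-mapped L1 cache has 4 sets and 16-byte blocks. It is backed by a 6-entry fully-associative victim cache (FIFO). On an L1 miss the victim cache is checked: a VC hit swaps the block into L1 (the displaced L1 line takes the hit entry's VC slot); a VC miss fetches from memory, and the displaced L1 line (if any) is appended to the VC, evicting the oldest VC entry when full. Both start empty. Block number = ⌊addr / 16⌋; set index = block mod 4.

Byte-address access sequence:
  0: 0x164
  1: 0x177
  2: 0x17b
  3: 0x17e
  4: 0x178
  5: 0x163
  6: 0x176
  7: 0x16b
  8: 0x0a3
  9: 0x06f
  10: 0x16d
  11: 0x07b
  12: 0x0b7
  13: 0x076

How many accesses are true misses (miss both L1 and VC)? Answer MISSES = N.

MISSES = 6

#0 0x164→b22/s2 MISS; vc=[]
#1 0x177→b23/s3 MISS; vc=[]
#2 0x17b→b23/s3 L1-HIT; vc=[]
#3 0x17e→b23/s3 L1-HIT; vc=[]
#4 0x178→b23/s3 L1-HIT; vc=[]
#5 0x163→b22/s2 L1-HIT; vc=[]
#6 0x176→b23/s3 L1-HIT; vc=[]
#7 0x16b→b22/s2 L1-HIT; vc=[]
#8 0xa3→b10/s2 MISS; vc=[22]
#9 0x6f→b6/s2 MISS; vc=[22,10]
#10 0x16d→b22/s2 VC-HIT; vc=[6,10]
#11 0x7b→b7/s3 MISS; vc=[6,10,23]
#12 0xb7→b11/s3 MISS; vc=[6,10,23,7]
#13 0x76→b7/s3 VC-HIT; vc=[6,10,23,11]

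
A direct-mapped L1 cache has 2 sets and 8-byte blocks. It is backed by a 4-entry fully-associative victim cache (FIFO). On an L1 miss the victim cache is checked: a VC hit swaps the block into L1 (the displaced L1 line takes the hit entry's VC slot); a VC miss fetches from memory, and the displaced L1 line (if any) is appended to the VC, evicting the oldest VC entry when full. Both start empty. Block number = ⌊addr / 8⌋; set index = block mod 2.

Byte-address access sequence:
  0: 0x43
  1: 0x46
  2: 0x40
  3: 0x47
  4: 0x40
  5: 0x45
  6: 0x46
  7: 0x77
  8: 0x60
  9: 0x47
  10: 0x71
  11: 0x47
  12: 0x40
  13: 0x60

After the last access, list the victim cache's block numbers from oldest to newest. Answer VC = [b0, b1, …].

  [0] addr=0x43 blk=8 s=0: MISS | VC []
  [1] addr=0x46 blk=8 s=0: L1-HIT | VC []
  [2] addr=0x40 blk=8 s=0: L1-HIT | VC []
  [3] addr=0x47 blk=8 s=0: L1-HIT | VC []
  [4] addr=0x40 blk=8 s=0: L1-HIT | VC []
  [5] addr=0x45 blk=8 s=0: L1-HIT | VC []
  [6] addr=0x46 blk=8 s=0: L1-HIT | VC []
  [7] addr=0x77 blk=14 s=0: MISS | VC [8]
  [8] addr=0x60 blk=12 s=0: MISS | VC [8, 14]
  [9] addr=0x47 blk=8 s=0: VC-HIT | VC [12, 14]
  [10] addr=0x71 blk=14 s=0: VC-HIT | VC [12, 8]
  [11] addr=0x47 blk=8 s=0: VC-HIT | VC [12, 14]
  [12] addr=0x40 blk=8 s=0: L1-HIT | VC [12, 14]
  [13] addr=0x60 blk=12 s=0: VC-HIT | VC [8, 14]

VC = [8, 14]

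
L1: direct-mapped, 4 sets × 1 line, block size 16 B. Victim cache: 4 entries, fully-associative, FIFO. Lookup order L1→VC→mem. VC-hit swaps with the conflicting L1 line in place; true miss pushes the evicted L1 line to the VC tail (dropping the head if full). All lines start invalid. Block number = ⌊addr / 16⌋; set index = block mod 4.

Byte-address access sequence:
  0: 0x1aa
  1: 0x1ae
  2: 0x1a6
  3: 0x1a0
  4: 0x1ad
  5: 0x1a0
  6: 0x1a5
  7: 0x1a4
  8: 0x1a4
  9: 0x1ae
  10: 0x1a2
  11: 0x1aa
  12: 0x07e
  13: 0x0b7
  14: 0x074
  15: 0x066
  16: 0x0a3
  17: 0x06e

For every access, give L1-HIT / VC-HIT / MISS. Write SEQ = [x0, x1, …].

SEQ = [MISS, L1-HIT, L1-HIT, L1-HIT, L1-HIT, L1-HIT, L1-HIT, L1-HIT, L1-HIT, L1-HIT, L1-HIT, L1-HIT, MISS, MISS, VC-HIT, MISS, MISS, VC-HIT]

  [0] addr=0x1aa blk=26 s=2: MISS | VC []
  [1] addr=0x1ae blk=26 s=2: L1-HIT | VC []
  [2] addr=0x1a6 blk=26 s=2: L1-HIT | VC []
  [3] addr=0x1a0 blk=26 s=2: L1-HIT | VC []
  [4] addr=0x1ad blk=26 s=2: L1-HIT | VC []
  [5] addr=0x1a0 blk=26 s=2: L1-HIT | VC []
  [6] addr=0x1a5 blk=26 s=2: L1-HIT | VC []
  [7] addr=0x1a4 blk=26 s=2: L1-HIT | VC []
  [8] addr=0x1a4 blk=26 s=2: L1-HIT | VC []
  [9] addr=0x1ae blk=26 s=2: L1-HIT | VC []
  [10] addr=0x1a2 blk=26 s=2: L1-HIT | VC []
  [11] addr=0x1aa blk=26 s=2: L1-HIT | VC []
  [12] addr=0x7e blk=7 s=3: MISS | VC []
  [13] addr=0xb7 blk=11 s=3: MISS | VC [7]
  [14] addr=0x74 blk=7 s=3: VC-HIT | VC [11]
  [15] addr=0x66 blk=6 s=2: MISS | VC [11, 26]
  [16] addr=0xa3 blk=10 s=2: MISS | VC [11, 26, 6]
  [17] addr=0x6e blk=6 s=2: VC-HIT | VC [11, 26, 10]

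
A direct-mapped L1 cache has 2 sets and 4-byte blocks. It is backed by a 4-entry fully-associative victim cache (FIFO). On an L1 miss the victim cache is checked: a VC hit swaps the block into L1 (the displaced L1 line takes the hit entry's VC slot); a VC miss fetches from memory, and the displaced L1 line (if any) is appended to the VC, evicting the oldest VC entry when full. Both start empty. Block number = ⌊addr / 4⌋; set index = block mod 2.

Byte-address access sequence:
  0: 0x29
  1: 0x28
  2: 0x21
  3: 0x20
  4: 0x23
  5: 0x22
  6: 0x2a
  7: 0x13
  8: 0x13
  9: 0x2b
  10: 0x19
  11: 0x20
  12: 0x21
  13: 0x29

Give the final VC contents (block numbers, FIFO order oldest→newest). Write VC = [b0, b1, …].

#0 0x29→b10/s0 MISS; vc=[]
#1 0x28→b10/s0 L1-HIT; vc=[]
#2 0x21→b8/s0 MISS; vc=[10]
#3 0x20→b8/s0 L1-HIT; vc=[10]
#4 0x23→b8/s0 L1-HIT; vc=[10]
#5 0x22→b8/s0 L1-HIT; vc=[10]
#6 0x2a→b10/s0 VC-HIT; vc=[8]
#7 0x13→b4/s0 MISS; vc=[8,10]
#8 0x13→b4/s0 L1-HIT; vc=[8,10]
#9 0x2b→b10/s0 VC-HIT; vc=[8,4]
#10 0x19→b6/s0 MISS; vc=[8,4,10]
#11 0x20→b8/s0 VC-HIT; vc=[6,4,10]
#12 0x21→b8/s0 L1-HIT; vc=[6,4,10]
#13 0x29→b10/s0 VC-HIT; vc=[6,4,8]

VC = [6, 4, 8]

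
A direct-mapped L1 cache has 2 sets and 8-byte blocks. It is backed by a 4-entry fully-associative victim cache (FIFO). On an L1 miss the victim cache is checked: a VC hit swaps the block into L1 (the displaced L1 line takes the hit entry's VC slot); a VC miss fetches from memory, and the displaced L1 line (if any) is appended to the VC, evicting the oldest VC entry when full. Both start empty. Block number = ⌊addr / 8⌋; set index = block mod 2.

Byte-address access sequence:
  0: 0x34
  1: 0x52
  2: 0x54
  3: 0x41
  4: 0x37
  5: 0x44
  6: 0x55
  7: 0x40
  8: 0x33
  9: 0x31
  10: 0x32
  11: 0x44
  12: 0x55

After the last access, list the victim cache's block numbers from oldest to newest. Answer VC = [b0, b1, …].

VC = [6, 8]

  [0] addr=0x34 blk=6 s=0: MISS | VC []
  [1] addr=0x52 blk=10 s=0: MISS | VC [6]
  [2] addr=0x54 blk=10 s=0: L1-HIT | VC [6]
  [3] addr=0x41 blk=8 s=0: MISS | VC [6, 10]
  [4] addr=0x37 blk=6 s=0: VC-HIT | VC [8, 10]
  [5] addr=0x44 blk=8 s=0: VC-HIT | VC [6, 10]
  [6] addr=0x55 blk=10 s=0: VC-HIT | VC [6, 8]
  [7] addr=0x40 blk=8 s=0: VC-HIT | VC [6, 10]
  [8] addr=0x33 blk=6 s=0: VC-HIT | VC [8, 10]
  [9] addr=0x31 blk=6 s=0: L1-HIT | VC [8, 10]
  [10] addr=0x32 blk=6 s=0: L1-HIT | VC [8, 10]
  [11] addr=0x44 blk=8 s=0: VC-HIT | VC [6, 10]
  [12] addr=0x55 blk=10 s=0: VC-HIT | VC [6, 8]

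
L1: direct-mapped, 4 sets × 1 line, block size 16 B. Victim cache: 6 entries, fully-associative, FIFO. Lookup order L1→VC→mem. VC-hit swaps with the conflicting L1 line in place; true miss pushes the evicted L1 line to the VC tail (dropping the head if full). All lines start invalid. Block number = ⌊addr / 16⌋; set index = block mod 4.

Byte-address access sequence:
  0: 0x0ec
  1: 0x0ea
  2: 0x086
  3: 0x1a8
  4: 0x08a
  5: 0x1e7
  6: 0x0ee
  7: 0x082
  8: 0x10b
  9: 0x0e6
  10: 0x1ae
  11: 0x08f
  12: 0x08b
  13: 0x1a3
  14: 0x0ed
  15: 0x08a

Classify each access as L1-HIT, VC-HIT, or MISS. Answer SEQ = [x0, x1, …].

SEQ = [MISS, L1-HIT, MISS, MISS, L1-HIT, MISS, VC-HIT, L1-HIT, MISS, L1-HIT, VC-HIT, VC-HIT, L1-HIT, L1-HIT, VC-HIT, L1-HIT]

0: 0xec (blk 14, set 2) → MISS  vc=[]
1: 0xea (blk 14, set 2) → L1-HIT  vc=[]
2: 0x86 (blk 8, set 0) → MISS  vc=[]
3: 0x1a8 (blk 26, set 2) → MISS  vc=[14]
4: 0x8a (blk 8, set 0) → L1-HIT  vc=[14]
5: 0x1e7 (blk 30, set 2) → MISS  vc=[14, 26]
6: 0xee (blk 14, set 2) → VC-HIT  vc=[30, 26]
7: 0x82 (blk 8, set 0) → L1-HIT  vc=[30, 26]
8: 0x10b (blk 16, set 0) → MISS  vc=[30, 26, 8]
9: 0xe6 (blk 14, set 2) → L1-HIT  vc=[30, 26, 8]
10: 0x1ae (blk 26, set 2) → VC-HIT  vc=[30, 14, 8]
11: 0x8f (blk 8, set 0) → VC-HIT  vc=[30, 14, 16]
12: 0x8b (blk 8, set 0) → L1-HIT  vc=[30, 14, 16]
13: 0x1a3 (blk 26, set 2) → L1-HIT  vc=[30, 14, 16]
14: 0xed (blk 14, set 2) → VC-HIT  vc=[30, 26, 16]
15: 0x8a (blk 8, set 0) → L1-HIT  vc=[30, 26, 16]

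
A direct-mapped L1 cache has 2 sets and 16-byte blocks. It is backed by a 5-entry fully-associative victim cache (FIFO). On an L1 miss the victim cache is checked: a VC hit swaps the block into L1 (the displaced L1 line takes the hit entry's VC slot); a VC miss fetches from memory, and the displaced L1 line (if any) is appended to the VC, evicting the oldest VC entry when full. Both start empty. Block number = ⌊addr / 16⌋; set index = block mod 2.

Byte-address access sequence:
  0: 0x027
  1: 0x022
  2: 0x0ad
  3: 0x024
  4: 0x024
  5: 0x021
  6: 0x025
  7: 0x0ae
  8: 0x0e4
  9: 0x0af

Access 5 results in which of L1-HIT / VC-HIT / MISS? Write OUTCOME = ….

OUTCOME = L1-HIT

#0 0x27→b2/s0 MISS; vc=[]
#1 0x22→b2/s0 L1-HIT; vc=[]
#2 0xad→b10/s0 MISS; vc=[2]
#3 0x24→b2/s0 VC-HIT; vc=[10]
#4 0x24→b2/s0 L1-HIT; vc=[10]
#5 0x21→b2/s0 L1-HIT; vc=[10]
#6 0x25→b2/s0 L1-HIT; vc=[10]
#7 0xae→b10/s0 VC-HIT; vc=[2]
#8 0xe4→b14/s0 MISS; vc=[2,10]
#9 0xaf→b10/s0 VC-HIT; vc=[2,14]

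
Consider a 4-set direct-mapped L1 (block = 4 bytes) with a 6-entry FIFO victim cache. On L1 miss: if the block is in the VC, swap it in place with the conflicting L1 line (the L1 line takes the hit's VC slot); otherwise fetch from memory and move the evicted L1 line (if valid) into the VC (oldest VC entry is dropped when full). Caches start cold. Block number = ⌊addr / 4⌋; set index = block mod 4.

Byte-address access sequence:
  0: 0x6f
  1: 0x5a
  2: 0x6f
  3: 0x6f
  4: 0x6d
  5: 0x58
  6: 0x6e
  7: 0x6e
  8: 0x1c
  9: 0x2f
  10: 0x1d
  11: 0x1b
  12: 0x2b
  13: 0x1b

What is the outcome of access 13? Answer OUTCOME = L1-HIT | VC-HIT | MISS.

#0 0x6f→b27/s3 MISS; vc=[]
#1 0x5a→b22/s2 MISS; vc=[]
#2 0x6f→b27/s3 L1-HIT; vc=[]
#3 0x6f→b27/s3 L1-HIT; vc=[]
#4 0x6d→b27/s3 L1-HIT; vc=[]
#5 0x58→b22/s2 L1-HIT; vc=[]
#6 0x6e→b27/s3 L1-HIT; vc=[]
#7 0x6e→b27/s3 L1-HIT; vc=[]
#8 0x1c→b7/s3 MISS; vc=[27]
#9 0x2f→b11/s3 MISS; vc=[27,7]
#10 0x1d→b7/s3 VC-HIT; vc=[27,11]
#11 0x1b→b6/s2 MISS; vc=[27,11,22]
#12 0x2b→b10/s2 MISS; vc=[27,11,22,6]
#13 0x1b→b6/s2 VC-HIT; vc=[27,11,22,10]

OUTCOME = VC-HIT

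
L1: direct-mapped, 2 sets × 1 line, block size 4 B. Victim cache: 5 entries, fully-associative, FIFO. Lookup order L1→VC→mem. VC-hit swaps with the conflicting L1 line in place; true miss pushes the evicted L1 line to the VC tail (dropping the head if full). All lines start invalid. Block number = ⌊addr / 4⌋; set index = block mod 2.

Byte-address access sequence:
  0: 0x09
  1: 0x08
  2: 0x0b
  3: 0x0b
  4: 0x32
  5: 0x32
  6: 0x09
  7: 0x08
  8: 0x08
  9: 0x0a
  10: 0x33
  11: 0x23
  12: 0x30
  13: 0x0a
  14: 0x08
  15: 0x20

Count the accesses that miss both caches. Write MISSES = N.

#0 0x9→b2/s0 MISS; vc=[]
#1 0x8→b2/s0 L1-HIT; vc=[]
#2 0xb→b2/s0 L1-HIT; vc=[]
#3 0xb→b2/s0 L1-HIT; vc=[]
#4 0x32→b12/s0 MISS; vc=[2]
#5 0x32→b12/s0 L1-HIT; vc=[2]
#6 0x9→b2/s0 VC-HIT; vc=[12]
#7 0x8→b2/s0 L1-HIT; vc=[12]
#8 0x8→b2/s0 L1-HIT; vc=[12]
#9 0xa→b2/s0 L1-HIT; vc=[12]
#10 0x33→b12/s0 VC-HIT; vc=[2]
#11 0x23→b8/s0 MISS; vc=[2,12]
#12 0x30→b12/s0 VC-HIT; vc=[2,8]
#13 0xa→b2/s0 VC-HIT; vc=[12,8]
#14 0x8→b2/s0 L1-HIT; vc=[12,8]
#15 0x20→b8/s0 VC-HIT; vc=[12,2]

MISSES = 3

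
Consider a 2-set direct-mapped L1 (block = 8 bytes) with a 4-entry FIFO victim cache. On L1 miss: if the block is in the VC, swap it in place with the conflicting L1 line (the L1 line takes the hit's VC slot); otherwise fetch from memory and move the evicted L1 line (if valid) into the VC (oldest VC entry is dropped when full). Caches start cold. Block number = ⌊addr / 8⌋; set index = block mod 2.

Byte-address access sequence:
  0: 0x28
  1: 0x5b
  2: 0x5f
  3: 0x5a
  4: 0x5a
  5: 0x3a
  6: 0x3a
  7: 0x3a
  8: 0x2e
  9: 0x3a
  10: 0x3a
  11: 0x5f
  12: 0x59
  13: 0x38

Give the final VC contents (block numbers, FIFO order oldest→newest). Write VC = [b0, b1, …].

VC = [5, 11]

  [0] addr=0x28 blk=5 s=1: MISS | VC []
  [1] addr=0x5b blk=11 s=1: MISS | VC [5]
  [2] addr=0x5f blk=11 s=1: L1-HIT | VC [5]
  [3] addr=0x5a blk=11 s=1: L1-HIT | VC [5]
  [4] addr=0x5a blk=11 s=1: L1-HIT | VC [5]
  [5] addr=0x3a blk=7 s=1: MISS | VC [5, 11]
  [6] addr=0x3a blk=7 s=1: L1-HIT | VC [5, 11]
  [7] addr=0x3a blk=7 s=1: L1-HIT | VC [5, 11]
  [8] addr=0x2e blk=5 s=1: VC-HIT | VC [7, 11]
  [9] addr=0x3a blk=7 s=1: VC-HIT | VC [5, 11]
  [10] addr=0x3a blk=7 s=1: L1-HIT | VC [5, 11]
  [11] addr=0x5f blk=11 s=1: VC-HIT | VC [5, 7]
  [12] addr=0x59 blk=11 s=1: L1-HIT | VC [5, 7]
  [13] addr=0x38 blk=7 s=1: VC-HIT | VC [5, 11]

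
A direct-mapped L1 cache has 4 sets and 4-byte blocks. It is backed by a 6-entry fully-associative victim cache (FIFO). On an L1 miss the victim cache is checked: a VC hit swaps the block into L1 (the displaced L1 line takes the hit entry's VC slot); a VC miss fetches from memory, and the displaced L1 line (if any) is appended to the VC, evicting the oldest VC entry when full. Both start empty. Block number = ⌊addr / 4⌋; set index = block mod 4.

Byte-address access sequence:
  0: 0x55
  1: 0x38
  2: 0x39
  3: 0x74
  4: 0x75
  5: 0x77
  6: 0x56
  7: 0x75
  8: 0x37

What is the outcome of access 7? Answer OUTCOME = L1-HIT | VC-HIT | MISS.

OUTCOME = VC-HIT

#0 0x55→b21/s1 MISS; vc=[]
#1 0x38→b14/s2 MISS; vc=[]
#2 0x39→b14/s2 L1-HIT; vc=[]
#3 0x74→b29/s1 MISS; vc=[21]
#4 0x75→b29/s1 L1-HIT; vc=[21]
#5 0x77→b29/s1 L1-HIT; vc=[21]
#6 0x56→b21/s1 VC-HIT; vc=[29]
#7 0x75→b29/s1 VC-HIT; vc=[21]
#8 0x37→b13/s1 MISS; vc=[21,29]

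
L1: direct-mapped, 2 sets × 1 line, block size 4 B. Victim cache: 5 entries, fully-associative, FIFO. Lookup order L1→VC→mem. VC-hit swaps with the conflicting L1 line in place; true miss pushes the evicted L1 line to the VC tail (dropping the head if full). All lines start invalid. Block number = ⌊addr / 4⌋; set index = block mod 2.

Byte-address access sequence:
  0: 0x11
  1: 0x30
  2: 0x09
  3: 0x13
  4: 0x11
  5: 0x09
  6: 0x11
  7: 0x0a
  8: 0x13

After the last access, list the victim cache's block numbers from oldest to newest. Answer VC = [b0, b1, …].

VC = [2, 12]

#0 0x11→b4/s0 MISS; vc=[]
#1 0x30→b12/s0 MISS; vc=[4]
#2 0x9→b2/s0 MISS; vc=[4,12]
#3 0x13→b4/s0 VC-HIT; vc=[2,12]
#4 0x11→b4/s0 L1-HIT; vc=[2,12]
#5 0x9→b2/s0 VC-HIT; vc=[4,12]
#6 0x11→b4/s0 VC-HIT; vc=[2,12]
#7 0xa→b2/s0 VC-HIT; vc=[4,12]
#8 0x13→b4/s0 VC-HIT; vc=[2,12]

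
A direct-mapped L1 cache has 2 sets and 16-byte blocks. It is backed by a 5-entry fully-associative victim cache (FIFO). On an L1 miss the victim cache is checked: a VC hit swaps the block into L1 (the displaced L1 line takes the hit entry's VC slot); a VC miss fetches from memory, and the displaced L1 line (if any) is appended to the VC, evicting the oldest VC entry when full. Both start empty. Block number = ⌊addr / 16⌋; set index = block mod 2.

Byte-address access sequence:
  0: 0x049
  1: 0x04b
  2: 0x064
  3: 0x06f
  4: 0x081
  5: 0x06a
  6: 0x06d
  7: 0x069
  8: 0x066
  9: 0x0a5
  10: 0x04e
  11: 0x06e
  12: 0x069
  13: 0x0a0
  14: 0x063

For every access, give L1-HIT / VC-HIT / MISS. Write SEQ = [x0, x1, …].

SEQ = [MISS, L1-HIT, MISS, L1-HIT, MISS, VC-HIT, L1-HIT, L1-HIT, L1-HIT, MISS, VC-HIT, VC-HIT, L1-HIT, VC-HIT, VC-HIT]

0: 0x49 (blk 4, set 0) → MISS  vc=[]
1: 0x4b (blk 4, set 0) → L1-HIT  vc=[]
2: 0x64 (blk 6, set 0) → MISS  vc=[4]
3: 0x6f (blk 6, set 0) → L1-HIT  vc=[4]
4: 0x81 (blk 8, set 0) → MISS  vc=[4, 6]
5: 0x6a (blk 6, set 0) → VC-HIT  vc=[4, 8]
6: 0x6d (blk 6, set 0) → L1-HIT  vc=[4, 8]
7: 0x69 (blk 6, set 0) → L1-HIT  vc=[4, 8]
8: 0x66 (blk 6, set 0) → L1-HIT  vc=[4, 8]
9: 0xa5 (blk 10, set 0) → MISS  vc=[4, 8, 6]
10: 0x4e (blk 4, set 0) → VC-HIT  vc=[10, 8, 6]
11: 0x6e (blk 6, set 0) → VC-HIT  vc=[10, 8, 4]
12: 0x69 (blk 6, set 0) → L1-HIT  vc=[10, 8, 4]
13: 0xa0 (blk 10, set 0) → VC-HIT  vc=[6, 8, 4]
14: 0x63 (blk 6, set 0) → VC-HIT  vc=[10, 8, 4]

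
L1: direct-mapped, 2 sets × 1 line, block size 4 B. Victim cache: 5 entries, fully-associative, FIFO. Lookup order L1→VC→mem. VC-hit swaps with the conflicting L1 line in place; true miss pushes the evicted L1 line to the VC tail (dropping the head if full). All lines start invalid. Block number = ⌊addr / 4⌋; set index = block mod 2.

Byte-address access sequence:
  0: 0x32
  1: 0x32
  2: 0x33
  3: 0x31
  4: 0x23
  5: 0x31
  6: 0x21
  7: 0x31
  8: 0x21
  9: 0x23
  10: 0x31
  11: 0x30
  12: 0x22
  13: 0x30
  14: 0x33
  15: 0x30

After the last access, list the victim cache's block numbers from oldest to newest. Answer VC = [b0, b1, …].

  [0] addr=0x32 blk=12 s=0: MISS | VC []
  [1] addr=0x32 blk=12 s=0: L1-HIT | VC []
  [2] addr=0x33 blk=12 s=0: L1-HIT | VC []
  [3] addr=0x31 blk=12 s=0: L1-HIT | VC []
  [4] addr=0x23 blk=8 s=0: MISS | VC [12]
  [5] addr=0x31 blk=12 s=0: VC-HIT | VC [8]
  [6] addr=0x21 blk=8 s=0: VC-HIT | VC [12]
  [7] addr=0x31 blk=12 s=0: VC-HIT | VC [8]
  [8] addr=0x21 blk=8 s=0: VC-HIT | VC [12]
  [9] addr=0x23 blk=8 s=0: L1-HIT | VC [12]
  [10] addr=0x31 blk=12 s=0: VC-HIT | VC [8]
  [11] addr=0x30 blk=12 s=0: L1-HIT | VC [8]
  [12] addr=0x22 blk=8 s=0: VC-HIT | VC [12]
  [13] addr=0x30 blk=12 s=0: VC-HIT | VC [8]
  [14] addr=0x33 blk=12 s=0: L1-HIT | VC [8]
  [15] addr=0x30 blk=12 s=0: L1-HIT | VC [8]

VC = [8]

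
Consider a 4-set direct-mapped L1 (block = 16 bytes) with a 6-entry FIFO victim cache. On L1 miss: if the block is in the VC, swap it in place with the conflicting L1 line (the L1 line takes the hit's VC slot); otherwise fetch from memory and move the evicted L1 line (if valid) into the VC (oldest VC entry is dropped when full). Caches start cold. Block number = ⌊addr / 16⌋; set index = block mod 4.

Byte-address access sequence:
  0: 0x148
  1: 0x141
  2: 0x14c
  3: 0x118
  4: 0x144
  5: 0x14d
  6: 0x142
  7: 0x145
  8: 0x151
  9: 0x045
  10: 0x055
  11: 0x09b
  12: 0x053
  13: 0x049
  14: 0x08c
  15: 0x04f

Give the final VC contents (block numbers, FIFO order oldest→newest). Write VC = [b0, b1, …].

VC = [17, 20, 21, 9, 8]

#0 0x148→b20/s0 MISS; vc=[]
#1 0x141→b20/s0 L1-HIT; vc=[]
#2 0x14c→b20/s0 L1-HIT; vc=[]
#3 0x118→b17/s1 MISS; vc=[]
#4 0x144→b20/s0 L1-HIT; vc=[]
#5 0x14d→b20/s0 L1-HIT; vc=[]
#6 0x142→b20/s0 L1-HIT; vc=[]
#7 0x145→b20/s0 L1-HIT; vc=[]
#8 0x151→b21/s1 MISS; vc=[17]
#9 0x45→b4/s0 MISS; vc=[17,20]
#10 0x55→b5/s1 MISS; vc=[17,20,21]
#11 0x9b→b9/s1 MISS; vc=[17,20,21,5]
#12 0x53→b5/s1 VC-HIT; vc=[17,20,21,9]
#13 0x49→b4/s0 L1-HIT; vc=[17,20,21,9]
#14 0x8c→b8/s0 MISS; vc=[17,20,21,9,4]
#15 0x4f→b4/s0 VC-HIT; vc=[17,20,21,9,8]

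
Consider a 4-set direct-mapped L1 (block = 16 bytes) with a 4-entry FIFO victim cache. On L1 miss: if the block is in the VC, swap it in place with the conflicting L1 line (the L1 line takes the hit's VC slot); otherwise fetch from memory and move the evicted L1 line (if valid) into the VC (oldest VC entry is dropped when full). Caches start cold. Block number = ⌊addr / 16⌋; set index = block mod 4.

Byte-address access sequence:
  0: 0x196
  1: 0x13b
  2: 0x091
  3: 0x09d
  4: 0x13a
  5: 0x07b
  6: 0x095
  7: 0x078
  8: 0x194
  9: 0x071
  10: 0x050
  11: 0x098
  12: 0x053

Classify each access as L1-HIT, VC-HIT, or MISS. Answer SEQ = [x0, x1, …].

  [0] addr=0x196 blk=25 s=1: MISS | VC []
  [1] addr=0x13b blk=19 s=3: MISS | VC []
  [2] addr=0x91 blk=9 s=1: MISS | VC [25]
  [3] addr=0x9d blk=9 s=1: L1-HIT | VC [25]
  [4] addr=0x13a blk=19 s=3: L1-HIT | VC [25]
  [5] addr=0x7b blk=7 s=3: MISS | VC [25, 19]
  [6] addr=0x95 blk=9 s=1: L1-HIT | VC [25, 19]
  [7] addr=0x78 blk=7 s=3: L1-HIT | VC [25, 19]
  [8] addr=0x194 blk=25 s=1: VC-HIT | VC [9, 19]
  [9] addr=0x71 blk=7 s=3: L1-HIT | VC [9, 19]
  [10] addr=0x50 blk=5 s=1: MISS | VC [9, 19, 25]
  [11] addr=0x98 blk=9 s=1: VC-HIT | VC [5, 19, 25]
  [12] addr=0x53 blk=5 s=1: VC-HIT | VC [9, 19, 25]

SEQ = [MISS, MISS, MISS, L1-HIT, L1-HIT, MISS, L1-HIT, L1-HIT, VC-HIT, L1-HIT, MISS, VC-HIT, VC-HIT]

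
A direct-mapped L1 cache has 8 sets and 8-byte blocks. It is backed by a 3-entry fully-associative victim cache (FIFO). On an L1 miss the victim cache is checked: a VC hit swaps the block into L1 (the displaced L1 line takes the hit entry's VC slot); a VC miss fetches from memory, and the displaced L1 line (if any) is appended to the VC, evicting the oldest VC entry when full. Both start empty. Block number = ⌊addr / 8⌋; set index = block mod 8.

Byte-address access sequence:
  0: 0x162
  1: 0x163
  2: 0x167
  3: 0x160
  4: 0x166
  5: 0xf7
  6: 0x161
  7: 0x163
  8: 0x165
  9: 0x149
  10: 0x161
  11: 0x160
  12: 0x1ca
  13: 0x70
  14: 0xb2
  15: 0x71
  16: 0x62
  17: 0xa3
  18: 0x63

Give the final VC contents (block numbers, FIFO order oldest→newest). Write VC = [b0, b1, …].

VC = [22, 44, 20]

#0 0x162→b44/s4 MISS; vc=[]
#1 0x163→b44/s4 L1-HIT; vc=[]
#2 0x167→b44/s4 L1-HIT; vc=[]
#3 0x160→b44/s4 L1-HIT; vc=[]
#4 0x166→b44/s4 L1-HIT; vc=[]
#5 0xf7→b30/s6 MISS; vc=[]
#6 0x161→b44/s4 L1-HIT; vc=[]
#7 0x163→b44/s4 L1-HIT; vc=[]
#8 0x165→b44/s4 L1-HIT; vc=[]
#9 0x149→b41/s1 MISS; vc=[]
#10 0x161→b44/s4 L1-HIT; vc=[]
#11 0x160→b44/s4 L1-HIT; vc=[]
#12 0x1ca→b57/s1 MISS; vc=[41]
#13 0x70→b14/s6 MISS; vc=[41,30]
#14 0xb2→b22/s6 MISS; vc=[41,30,14]
#15 0x71→b14/s6 VC-HIT; vc=[41,30,22]
#16 0x62→b12/s4 MISS; vc=[30,22,44]
#17 0xa3→b20/s4 MISS; vc=[22,44,12]
#18 0x63→b12/s4 VC-HIT; vc=[22,44,20]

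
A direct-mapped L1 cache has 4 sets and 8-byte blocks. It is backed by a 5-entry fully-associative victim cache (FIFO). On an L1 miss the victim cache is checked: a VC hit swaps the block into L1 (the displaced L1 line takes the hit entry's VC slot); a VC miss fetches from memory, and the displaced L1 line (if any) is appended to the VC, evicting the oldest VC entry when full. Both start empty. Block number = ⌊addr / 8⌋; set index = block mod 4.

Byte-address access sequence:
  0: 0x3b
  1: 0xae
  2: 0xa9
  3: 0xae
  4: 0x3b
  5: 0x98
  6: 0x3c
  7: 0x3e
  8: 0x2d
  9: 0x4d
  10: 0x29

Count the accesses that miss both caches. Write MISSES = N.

  [0] addr=0x3b blk=7 s=3: MISS | VC []
  [1] addr=0xae blk=21 s=1: MISS | VC []
  [2] addr=0xa9 blk=21 s=1: L1-HIT | VC []
  [3] addr=0xae blk=21 s=1: L1-HIT | VC []
  [4] addr=0x3b blk=7 s=3: L1-HIT | VC []
  [5] addr=0x98 blk=19 s=3: MISS | VC [7]
  [6] addr=0x3c blk=7 s=3: VC-HIT | VC [19]
  [7] addr=0x3e blk=7 s=3: L1-HIT | VC [19]
  [8] addr=0x2d blk=5 s=1: MISS | VC [19, 21]
  [9] addr=0x4d blk=9 s=1: MISS | VC [19, 21, 5]
  [10] addr=0x29 blk=5 s=1: VC-HIT | VC [19, 21, 9]

MISSES = 5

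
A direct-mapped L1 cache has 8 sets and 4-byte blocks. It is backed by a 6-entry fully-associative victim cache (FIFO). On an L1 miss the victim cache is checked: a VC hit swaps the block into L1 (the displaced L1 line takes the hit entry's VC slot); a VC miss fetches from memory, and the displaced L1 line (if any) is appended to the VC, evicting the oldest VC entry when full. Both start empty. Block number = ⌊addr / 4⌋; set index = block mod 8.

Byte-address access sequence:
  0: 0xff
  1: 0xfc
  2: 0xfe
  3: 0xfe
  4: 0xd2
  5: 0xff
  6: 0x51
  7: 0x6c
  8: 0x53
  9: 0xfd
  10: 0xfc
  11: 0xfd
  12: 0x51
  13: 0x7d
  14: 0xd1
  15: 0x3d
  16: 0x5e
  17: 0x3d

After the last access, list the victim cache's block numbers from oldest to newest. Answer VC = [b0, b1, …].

0: 0xff (blk 63, set 7) → MISS  vc=[]
1: 0xfc (blk 63, set 7) → L1-HIT  vc=[]
2: 0xfe (blk 63, set 7) → L1-HIT  vc=[]
3: 0xfe (blk 63, set 7) → L1-HIT  vc=[]
4: 0xd2 (blk 52, set 4) → MISS  vc=[]
5: 0xff (blk 63, set 7) → L1-HIT  vc=[]
6: 0x51 (blk 20, set 4) → MISS  vc=[52]
7: 0x6c (blk 27, set 3) → MISS  vc=[52]
8: 0x53 (blk 20, set 4) → L1-HIT  vc=[52]
9: 0xfd (blk 63, set 7) → L1-HIT  vc=[52]
10: 0xfc (blk 63, set 7) → L1-HIT  vc=[52]
11: 0xfd (blk 63, set 7) → L1-HIT  vc=[52]
12: 0x51 (blk 20, set 4) → L1-HIT  vc=[52]
13: 0x7d (blk 31, set 7) → MISS  vc=[52, 63]
14: 0xd1 (blk 52, set 4) → VC-HIT  vc=[20, 63]
15: 0x3d (blk 15, set 7) → MISS  vc=[20, 63, 31]
16: 0x5e (blk 23, set 7) → MISS  vc=[20, 63, 31, 15]
17: 0x3d (blk 15, set 7) → VC-HIT  vc=[20, 63, 31, 23]

VC = [20, 63, 31, 23]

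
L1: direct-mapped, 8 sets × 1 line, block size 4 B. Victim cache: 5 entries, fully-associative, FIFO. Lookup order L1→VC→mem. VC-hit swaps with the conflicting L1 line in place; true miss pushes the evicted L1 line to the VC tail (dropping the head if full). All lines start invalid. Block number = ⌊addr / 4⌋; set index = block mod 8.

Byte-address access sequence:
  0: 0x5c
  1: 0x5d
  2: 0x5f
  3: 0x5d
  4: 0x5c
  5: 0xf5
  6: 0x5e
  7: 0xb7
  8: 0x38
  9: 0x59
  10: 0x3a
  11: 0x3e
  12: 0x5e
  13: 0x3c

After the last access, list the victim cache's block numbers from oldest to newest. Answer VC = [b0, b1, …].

0: 0x5c (blk 23, set 7) → MISS  vc=[]
1: 0x5d (blk 23, set 7) → L1-HIT  vc=[]
2: 0x5f (blk 23, set 7) → L1-HIT  vc=[]
3: 0x5d (blk 23, set 7) → L1-HIT  vc=[]
4: 0x5c (blk 23, set 7) → L1-HIT  vc=[]
5: 0xf5 (blk 61, set 5) → MISS  vc=[]
6: 0x5e (blk 23, set 7) → L1-HIT  vc=[]
7: 0xb7 (blk 45, set 5) → MISS  vc=[61]
8: 0x38 (blk 14, set 6) → MISS  vc=[61]
9: 0x59 (blk 22, set 6) → MISS  vc=[61, 14]
10: 0x3a (blk 14, set 6) → VC-HIT  vc=[61, 22]
11: 0x3e (blk 15, set 7) → MISS  vc=[61, 22, 23]
12: 0x5e (blk 23, set 7) → VC-HIT  vc=[61, 22, 15]
13: 0x3c (blk 15, set 7) → VC-HIT  vc=[61, 22, 23]

VC = [61, 22, 23]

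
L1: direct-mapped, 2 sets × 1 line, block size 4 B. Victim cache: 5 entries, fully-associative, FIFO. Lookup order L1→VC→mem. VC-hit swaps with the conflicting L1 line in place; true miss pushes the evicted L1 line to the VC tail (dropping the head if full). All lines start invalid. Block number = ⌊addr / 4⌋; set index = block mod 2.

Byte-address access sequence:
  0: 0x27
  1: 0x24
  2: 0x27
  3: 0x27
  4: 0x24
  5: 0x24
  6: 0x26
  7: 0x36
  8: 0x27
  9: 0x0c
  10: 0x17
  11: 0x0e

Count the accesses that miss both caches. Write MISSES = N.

0: 0x27 (blk 9, set 1) → MISS  vc=[]
1: 0x24 (blk 9, set 1) → L1-HIT  vc=[]
2: 0x27 (blk 9, set 1) → L1-HIT  vc=[]
3: 0x27 (blk 9, set 1) → L1-HIT  vc=[]
4: 0x24 (blk 9, set 1) → L1-HIT  vc=[]
5: 0x24 (blk 9, set 1) → L1-HIT  vc=[]
6: 0x26 (blk 9, set 1) → L1-HIT  vc=[]
7: 0x36 (blk 13, set 1) → MISS  vc=[9]
8: 0x27 (blk 9, set 1) → VC-HIT  vc=[13]
9: 0xc (blk 3, set 1) → MISS  vc=[13, 9]
10: 0x17 (blk 5, set 1) → MISS  vc=[13, 9, 3]
11: 0xe (blk 3, set 1) → VC-HIT  vc=[13, 9, 5]

MISSES = 4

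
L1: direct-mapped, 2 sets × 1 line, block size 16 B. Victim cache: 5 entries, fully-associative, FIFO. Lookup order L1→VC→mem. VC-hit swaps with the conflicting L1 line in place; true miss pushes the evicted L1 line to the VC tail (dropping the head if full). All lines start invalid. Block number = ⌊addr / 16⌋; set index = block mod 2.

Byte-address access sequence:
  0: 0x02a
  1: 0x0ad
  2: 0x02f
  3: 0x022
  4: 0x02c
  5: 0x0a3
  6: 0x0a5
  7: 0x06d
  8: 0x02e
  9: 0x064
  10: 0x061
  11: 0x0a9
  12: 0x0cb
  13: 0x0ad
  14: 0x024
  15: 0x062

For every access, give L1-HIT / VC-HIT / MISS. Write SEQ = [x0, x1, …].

SEQ = [MISS, MISS, VC-HIT, L1-HIT, L1-HIT, VC-HIT, L1-HIT, MISS, VC-HIT, VC-HIT, L1-HIT, VC-HIT, MISS, VC-HIT, VC-HIT, VC-HIT]

0: 0x2a (blk 2, set 0) → MISS  vc=[]
1: 0xad (blk 10, set 0) → MISS  vc=[2]
2: 0x2f (blk 2, set 0) → VC-HIT  vc=[10]
3: 0x22 (blk 2, set 0) → L1-HIT  vc=[10]
4: 0x2c (blk 2, set 0) → L1-HIT  vc=[10]
5: 0xa3 (blk 10, set 0) → VC-HIT  vc=[2]
6: 0xa5 (blk 10, set 0) → L1-HIT  vc=[2]
7: 0x6d (blk 6, set 0) → MISS  vc=[2, 10]
8: 0x2e (blk 2, set 0) → VC-HIT  vc=[6, 10]
9: 0x64 (blk 6, set 0) → VC-HIT  vc=[2, 10]
10: 0x61 (blk 6, set 0) → L1-HIT  vc=[2, 10]
11: 0xa9 (blk 10, set 0) → VC-HIT  vc=[2, 6]
12: 0xcb (blk 12, set 0) → MISS  vc=[2, 6, 10]
13: 0xad (blk 10, set 0) → VC-HIT  vc=[2, 6, 12]
14: 0x24 (blk 2, set 0) → VC-HIT  vc=[10, 6, 12]
15: 0x62 (blk 6, set 0) → VC-HIT  vc=[10, 2, 12]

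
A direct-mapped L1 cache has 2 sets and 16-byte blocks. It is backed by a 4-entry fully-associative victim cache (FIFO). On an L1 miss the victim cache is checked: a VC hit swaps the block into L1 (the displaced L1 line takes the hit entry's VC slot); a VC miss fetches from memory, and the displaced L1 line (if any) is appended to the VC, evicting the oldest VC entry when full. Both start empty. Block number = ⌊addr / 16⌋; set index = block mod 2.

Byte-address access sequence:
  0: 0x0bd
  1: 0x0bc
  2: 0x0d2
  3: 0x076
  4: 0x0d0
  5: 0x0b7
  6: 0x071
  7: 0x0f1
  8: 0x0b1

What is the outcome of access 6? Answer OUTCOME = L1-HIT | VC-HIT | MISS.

#0 0xbd→b11/s1 MISS; vc=[]
#1 0xbc→b11/s1 L1-HIT; vc=[]
#2 0xd2→b13/s1 MISS; vc=[11]
#3 0x76→b7/s1 MISS; vc=[11,13]
#4 0xd0→b13/s1 VC-HIT; vc=[11,7]
#5 0xb7→b11/s1 VC-HIT; vc=[13,7]
#6 0x71→b7/s1 VC-HIT; vc=[13,11]
#7 0xf1→b15/s1 MISS; vc=[13,11,7]
#8 0xb1→b11/s1 VC-HIT; vc=[13,15,7]

OUTCOME = VC-HIT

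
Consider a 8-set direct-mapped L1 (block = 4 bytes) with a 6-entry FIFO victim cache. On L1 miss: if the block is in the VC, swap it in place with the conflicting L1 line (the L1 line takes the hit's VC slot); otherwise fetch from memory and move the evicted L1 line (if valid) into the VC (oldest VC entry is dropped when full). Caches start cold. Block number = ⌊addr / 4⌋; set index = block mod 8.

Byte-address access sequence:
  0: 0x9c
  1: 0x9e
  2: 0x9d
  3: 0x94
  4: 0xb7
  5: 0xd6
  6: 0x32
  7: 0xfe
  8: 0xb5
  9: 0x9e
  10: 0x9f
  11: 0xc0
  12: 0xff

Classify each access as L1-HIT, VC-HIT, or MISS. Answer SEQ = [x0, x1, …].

0: 0x9c (blk 39, set 7) → MISS  vc=[]
1: 0x9e (blk 39, set 7) → L1-HIT  vc=[]
2: 0x9d (blk 39, set 7) → L1-HIT  vc=[]
3: 0x94 (blk 37, set 5) → MISS  vc=[]
4: 0xb7 (blk 45, set 5) → MISS  vc=[37]
5: 0xd6 (blk 53, set 5) → MISS  vc=[37, 45]
6: 0x32 (blk 12, set 4) → MISS  vc=[37, 45]
7: 0xfe (blk 63, set 7) → MISS  vc=[37, 45, 39]
8: 0xb5 (blk 45, set 5) → VC-HIT  vc=[37, 53, 39]
9: 0x9e (blk 39, set 7) → VC-HIT  vc=[37, 53, 63]
10: 0x9f (blk 39, set 7) → L1-HIT  vc=[37, 53, 63]
11: 0xc0 (blk 48, set 0) → MISS  vc=[37, 53, 63]
12: 0xff (blk 63, set 7) → VC-HIT  vc=[37, 53, 39]

SEQ = [MISS, L1-HIT, L1-HIT, MISS, MISS, MISS, MISS, MISS, VC-HIT, VC-HIT, L1-HIT, MISS, VC-HIT]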